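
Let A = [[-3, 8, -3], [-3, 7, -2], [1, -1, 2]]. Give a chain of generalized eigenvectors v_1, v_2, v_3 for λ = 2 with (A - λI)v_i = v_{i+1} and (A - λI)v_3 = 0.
v_1 = [[-1, 0, 1]]^T, v_2 = [[2, 1, -1]]^T, v_3 = [[1, 1, 1]]^T

We seek v_1 ∈ ker((A - 2I)^3) \ ker((A - 2I)^2), then set v_{i+1} = (A - 2I) v_i.

One such chain is v_1 = [[-1, 0, 1]]^T, v_2 = [[2, 1, -1]]^T, v_3 = [[1, 1, 1]]^T. Check: (A - 2I) v_3 = [[0, 0, 0]]^T = 0.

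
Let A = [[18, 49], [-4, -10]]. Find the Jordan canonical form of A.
J = [[4, 1], [0, 4]]

The characteristic polynomial is det(xI - A) = (x - 4)^2, so the eigenvalues are 4 (algebraic multiplicity 2).

For λ = 4: rank(A - 4I) = 1, rank((A - 4I)^2) = 0. The eigenspace has dimension 2 - 1 = 1, so there is 1 Jordan block; the rank sequence gives block sizes [2].

Assembling the blocks gives the Jordan form J above.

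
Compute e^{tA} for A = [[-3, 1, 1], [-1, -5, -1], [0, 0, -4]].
A has Jordan form J = [[-4, 1, 0], [0, -4, 0], [0, 0, -4]] with A = PJP^{-1}, so e^{tA} = P e^{tJ} P^{-1}.

For a Jordan block J_k(λ), e^{tJ_k(λ)} = e^{λt} · (I + tN + t^2 N^2/2! + ... + t^{k-1} N^{k-1}/(k-1)!) where N is the nilpotent superdiagonal part.

Assembling the blocks and conjugating back gives the entries of e^{tA} as shown above.

e^{tA} = [[(t + 1)*e^{-4*t}, t*e^{-4*t}, t*e^{-4*t}], [-t*e^{-4*t}, (1 - t)*e^{-4*t}, -t*e^{-4*t}], [0, 0, e^{-4*t}]]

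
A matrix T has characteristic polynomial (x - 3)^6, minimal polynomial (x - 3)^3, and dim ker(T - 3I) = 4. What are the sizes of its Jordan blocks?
λ = 3: algebraic multiplicity 6 (exponent in χ_T), largest block size 3 (exponent in m_T), 4 blocks (geometric multiplicity). These force block sizes [3, 1, 1, 1].

Jordan blocks: (3, 3), (3, 1), (3, 1), (3, 1)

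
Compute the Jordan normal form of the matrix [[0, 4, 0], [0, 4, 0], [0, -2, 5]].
The characteristic polynomial is det(xI - A) = x(x - 5)(x - 4), so the eigenvalues are 0 (algebraic multiplicity 1), 4 (algebraic multiplicity 1), 5 (algebraic multiplicity 1).

For λ = 0: algebraic multiplicity 1 gives one 1×1 block.

For λ = 4: algebraic multiplicity 1 gives one 1×1 block.

For λ = 5: algebraic multiplicity 1 gives one 1×1 block.

Assembling the blocks gives the Jordan form J above.

J = [[0, 0, 0], [0, 4, 0], [0, 0, 5]]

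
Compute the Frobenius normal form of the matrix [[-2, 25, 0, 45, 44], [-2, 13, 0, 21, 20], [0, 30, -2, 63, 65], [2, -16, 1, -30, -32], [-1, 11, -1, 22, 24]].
The invariant factors of A (the non-unit diagonal entries of the Smith normal form of xI - A over ℚ[x]) are (x - 3)(x^2 + 2)^2, each dividing the next. The characteristic polynomial is their product, (x - 3)(x^2 + 2)^2.

The rational canonical form is the block-diagonal matrix of companion matrices C(f_i):
R = [[0, 0, 0, 0, 12], [1, 0, 0, 0, -4], [0, 1, 0, 0, 12], [0, 0, 1, 0, -4], [0, 0, 0, 1, 3]].

Note the characteristic polynomial does not split into linear factors over ℚ, so A has no Jordan form over ℚ; the rational canonical form exists over any field.

R = [[0, 0, 0, 0, 12], [1, 0, 0, 0, -4], [0, 1, 0, 0, 12], [0, 0, 1, 0, -4], [0, 0, 0, 1, 3]]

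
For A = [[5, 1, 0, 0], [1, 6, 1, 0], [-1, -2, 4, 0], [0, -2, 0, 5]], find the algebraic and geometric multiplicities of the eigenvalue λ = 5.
algebraic multiplicity 4, geometric multiplicity 2

The characteristic polynomial is (x - 5)^4, so the factor x - 5 appears with exponent 4: the algebraic multiplicity is 4.

rank(A - 5I) = 2, so the eigenspace has dimension 4 - 2 = 2: the geometric multiplicity is 2.

Since 2 < 4, A is not diagonalizable.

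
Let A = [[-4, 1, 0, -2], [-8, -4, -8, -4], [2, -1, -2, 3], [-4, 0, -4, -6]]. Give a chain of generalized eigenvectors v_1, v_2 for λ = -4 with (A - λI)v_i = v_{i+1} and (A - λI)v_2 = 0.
We seek v_1 ∈ ker((A + 4I)^2) \ ker(A + 4I), then set v_{i+1} = (A + 4I) v_i.

One such chain is v_1 = [[-2, 1, 2, 0]]^T, v_2 = [[1, 0, -1, 0]]^T. Check: (A + 4I) v_2 = [[0, 0, 0, 0]]^T = 0.

v_1 = [[-2, 1, 2, 0]]^T, v_2 = [[1, 0, -1, 0]]^T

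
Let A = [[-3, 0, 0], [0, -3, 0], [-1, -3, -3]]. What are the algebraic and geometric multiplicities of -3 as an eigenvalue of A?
The characteristic polynomial is (x + 3)^3, so the factor x + 3 appears with exponent 3: the algebraic multiplicity is 3.

rank(A + 3I) = 1, so the eigenspace has dimension 3 - 1 = 2: the geometric multiplicity is 2.

Since 2 < 3, A is not diagonalizable.

algebraic multiplicity 3, geometric multiplicity 2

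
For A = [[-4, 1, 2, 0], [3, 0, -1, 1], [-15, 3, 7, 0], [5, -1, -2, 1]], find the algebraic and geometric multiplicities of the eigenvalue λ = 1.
The characteristic polynomial is (x - 1)^4, so the factor x - 1 appears with exponent 4: the algebraic multiplicity is 4.

rank(A - I) = 2, so the eigenspace has dimension 4 - 2 = 2: the geometric multiplicity is 2.

Since 2 < 4, A is not diagonalizable.

algebraic multiplicity 4, geometric multiplicity 2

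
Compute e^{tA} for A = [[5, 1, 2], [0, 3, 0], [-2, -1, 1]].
A has Jordan form J = [[3, 1, 0], [0, 3, 0], [0, 0, 3]] with A = PJP^{-1}, so e^{tA} = P e^{tJ} P^{-1}.

For a Jordan block J_k(λ), e^{tJ_k(λ)} = e^{λt} · (I + tN + t^2 N^2/2! + ... + t^{k-1} N^{k-1}/(k-1)!) where N is the nilpotent superdiagonal part.

Assembling the blocks and conjugating back gives the entries of e^{tA} as shown above.

e^{tA} = [[(2*t + 1)*e^{3*t}, t*e^{3*t}, 2*t*e^{3*t}], [0, e^{3*t}, 0], [-2*t*e^{3*t}, -t*e^{3*t}, (1 - 2*t)*e^{3*t}]]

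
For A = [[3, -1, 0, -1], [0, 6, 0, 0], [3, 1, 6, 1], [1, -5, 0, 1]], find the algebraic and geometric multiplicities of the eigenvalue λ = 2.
algebraic multiplicity 2, geometric multiplicity 1

The characteristic polynomial is (x - 6)^2(x - 2)^2, so the factor x - 2 appears with exponent 2: the algebraic multiplicity is 2.

rank(A - 2I) = 3, so the eigenspace has dimension 4 - 3 = 1: the geometric multiplicity is 1.

Since 1 < 2, A is not diagonalizable.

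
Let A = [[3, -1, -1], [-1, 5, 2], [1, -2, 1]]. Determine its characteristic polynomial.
χ_A(x) = (x - 3)^3

xI - A = [[x - 3, 1, 1], [1, x - 5, -2], [-1, 2, x - 1]].

Expanding det(xI - A) along the first row:
det(xI - A) = + (x - 3)·det([[x - 5, -2], [2, x - 1]]) - (1)·det([[1, -2], [-1, x - 1]]) + (1)·det([[1, x - 5], [-1, 2]]).

Evaluating gives χ_A(x) = x^3 - 9x^2 + 27x - 27 = (x - 3)^3.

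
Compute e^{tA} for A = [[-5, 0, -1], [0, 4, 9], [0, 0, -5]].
A has Jordan form J = [[-5, 1, 0], [0, -5, 0], [0, 0, 4]] with A = PJP^{-1}, so e^{tA} = P e^{tJ} P^{-1}.

For a Jordan block J_k(λ), e^{tJ_k(λ)} = e^{λt} · (I + tN + t^2 N^2/2! + ... + t^{k-1} N^{k-1}/(k-1)!) where N is the nilpotent superdiagonal part.

Assembling the blocks and conjugating back gives the entries of e^{tA} as shown above.

e^{tA} = [[e^{-5*t}, 0, -t*e^{-5*t}], [0, e^{4*t}, (e^{9*t} - 1)*e^{-5*t}], [0, 0, e^{-5*t}]]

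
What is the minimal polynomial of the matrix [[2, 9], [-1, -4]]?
The characteristic polynomial factors as (x + 1)^2. The minimal polynomial is ∏(x - λ)^{k_λ} where k_λ is the size of the largest Jordan block at λ.

For λ = -1: rank(A + I) = 1, and the largest Jordan block has size 2 (the smallest k with rank((A + I)^k) = rank((A + I)^(k+1))).

So m_A(x) = (x + 1)^2.

m_A(x) = (x + 1)^2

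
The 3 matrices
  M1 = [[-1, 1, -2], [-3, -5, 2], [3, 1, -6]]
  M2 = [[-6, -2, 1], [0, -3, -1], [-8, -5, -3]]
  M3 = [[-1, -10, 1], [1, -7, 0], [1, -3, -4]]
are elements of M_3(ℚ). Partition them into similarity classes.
2 classes: {M1}, {M2, M3}

Characteristic polynomials: χ_{M1} = (x + 4)^3, χ_{M2} = (x + 4)^3, χ_{M3} = (x + 4)^3.

{M1}: invariant factors x + 4, (x + 4)^2.

{M2, M3}: invariant factors (x + 4)^3.

Matrices are similar if and only if their invariant-factor lists agree; the partition into similarity classes is {M1}, {M2, M3}.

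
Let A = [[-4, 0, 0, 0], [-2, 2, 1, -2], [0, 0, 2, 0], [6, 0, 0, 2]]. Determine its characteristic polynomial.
χ_A(x) = (x - 2)^3(x + 4)

xI - A = [[x + 4, 0, 0, 0], [2, x - 2, -1, 2], [0, 0, x - 2, 0], [-6, 0, 0, x - 2]].

Expanding det(xI - A) along the first row:
det(xI - A) = + (x + 4)·det([[x - 2, -1, 2], [0, x - 2, 0], [0, 0, x - 2]]) - (0)·det([[2, -1, 2], [0, x - 2, 0], [-6, 0, x - 2]]) + (0)·det([[2, x - 2, 2], [0, 0, 0], [-6, 0, x - 2]]) - (0)·det([[2, x - 2, -1], [0, 0, x - 2], [-6, 0, 0]]).

Evaluating gives χ_A(x) = x^4 - 2x^3 - 12x^2 + 40x - 32 = (x - 2)^3(x + 4).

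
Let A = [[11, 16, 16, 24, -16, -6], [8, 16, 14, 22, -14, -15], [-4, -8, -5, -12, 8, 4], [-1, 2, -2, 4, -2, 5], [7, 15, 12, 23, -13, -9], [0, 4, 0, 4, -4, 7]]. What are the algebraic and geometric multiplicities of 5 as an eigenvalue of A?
The characteristic polynomial is (x - 5)^2(x - 3)^2(x - 2)^2, so the factor x - 5 appears with exponent 2: the algebraic multiplicity is 2.

rank(A - 5I) = 5, so the eigenspace has dimension 6 - 5 = 1: the geometric multiplicity is 1.

Since 1 < 2, A is not diagonalizable.

algebraic multiplicity 2, geometric multiplicity 1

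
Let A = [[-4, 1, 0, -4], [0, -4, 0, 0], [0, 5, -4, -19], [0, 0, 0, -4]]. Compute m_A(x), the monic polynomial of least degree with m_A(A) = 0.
The characteristic polynomial factors as (x + 4)^4. The minimal polynomial is ∏(x - λ)^{k_λ} where k_λ is the size of the largest Jordan block at λ.

For λ = -4: rank(A + 4I) = 2, and the largest Jordan block has size 2 (the smallest k with rank((A + 4I)^k) = rank((A + 4I)^(k+1))).

So m_A(x) = (x + 4)^2.

m_A(x) = (x + 4)^2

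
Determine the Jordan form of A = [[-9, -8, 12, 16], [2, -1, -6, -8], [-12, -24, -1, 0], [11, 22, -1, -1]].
The characteristic polynomial is det(xI - A) = (x + 1)^2(x + 5)^2, so the eigenvalues are -5 (algebraic multiplicity 2), -1 (algebraic multiplicity 2).

For λ = -5: rank(A + 5I) = 2. The eigenspace has dimension 4 - 2 = 2, so there are 2 Jordan blocks; the rank sequence gives block sizes [1, 1].

For λ = -1: rank(A + I) = 3, rank((A + I)^2) = 2. The eigenspace has dimension 4 - 3 = 1, so there is 1 Jordan block; the rank sequence gives block sizes [2].

Assembling the blocks gives the Jordan form J above.

J = [[-5, 0, 0, 0], [0, -5, 0, 0], [0, 0, -1, 1], [0, 0, 0, -1]]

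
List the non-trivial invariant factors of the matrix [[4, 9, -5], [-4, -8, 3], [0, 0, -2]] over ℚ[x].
The Jordan structure of A has elementary divisors (x + 2)^3. Arranging the block sizes at each eigenvalue in decreasing order and taking row products gives the invariant factors.

Invariant factors (smallest first, each dividing the next): (x + 2)^3.

Check: the last factor (x + 2)^3 is the minimal polynomial, and the product (x + 2)^3 is the characteristic polynomial.

(x + 2)^3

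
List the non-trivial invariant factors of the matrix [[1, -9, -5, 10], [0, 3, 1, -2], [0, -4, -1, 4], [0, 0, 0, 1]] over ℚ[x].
x - 1, (x - 1)^3

The Jordan structure of A has elementary divisors (x - 1)^3, (x - 1). Arranging the block sizes at each eigenvalue in decreasing order and taking row products gives the invariant factors.

Invariant factors (smallest first, each dividing the next): x - 1, (x - 1)^3.

Check: the last factor (x - 1)^3 is the minimal polynomial, and the product (x - 1)^4 is the characteristic polynomial.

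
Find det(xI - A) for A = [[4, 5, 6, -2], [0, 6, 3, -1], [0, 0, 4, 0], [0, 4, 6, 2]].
χ_A(x) = (x - 4)^4

xI - A = [[x - 4, -5, -6, 2], [0, x - 6, -3, 1], [0, 0, x - 4, 0], [0, -4, -6, x - 2]].

Expanding det(xI - A) along the first row:
det(xI - A) = + (x - 4)·det([[x - 6, -3, 1], [0, x - 4, 0], [-4, -6, x - 2]]) - (-5)·det([[0, -3, 1], [0, x - 4, 0], [0, -6, x - 2]]) + (-6)·det([[0, x - 6, 1], [0, 0, 0], [0, -4, x - 2]]) - (2)·det([[0, x - 6, -3], [0, 0, x - 4], [0, -4, -6]]).

Evaluating gives χ_A(x) = x^4 - 16x^3 + 96x^2 - 256x + 256 = (x - 4)^4.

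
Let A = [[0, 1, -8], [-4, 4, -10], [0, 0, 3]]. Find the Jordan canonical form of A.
The characteristic polynomial is det(xI - A) = (x - 3)(x - 2)^2, so the eigenvalues are 2 (algebraic multiplicity 2), 3 (algebraic multiplicity 1).

For λ = 2: rank(A - 2I) = 2, rank((A - 2I)^2) = 1. The eigenspace has dimension 3 - 2 = 1, so there is 1 Jordan block; the rank sequence gives block sizes [2].

For λ = 3: algebraic multiplicity 1 gives one 1×1 block.

Assembling the blocks gives the Jordan form J above.

J = [[2, 1, 0], [0, 2, 0], [0, 0, 3]]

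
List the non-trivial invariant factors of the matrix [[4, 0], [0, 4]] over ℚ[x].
x - 4, x - 4

The Jordan structure of A has elementary divisors (x - 4), (x - 4). Arranging the block sizes at each eigenvalue in decreasing order and taking row products gives the invariant factors.

Invariant factors (smallest first, each dividing the next): x - 4, x - 4.

Check: the last factor x - 4 is the minimal polynomial, and the product (x - 4)^2 is the characteristic polynomial.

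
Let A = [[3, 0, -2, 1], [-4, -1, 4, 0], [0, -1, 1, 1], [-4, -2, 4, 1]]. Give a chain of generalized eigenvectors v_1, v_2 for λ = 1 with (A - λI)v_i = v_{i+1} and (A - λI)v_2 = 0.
We seek v_1 ∈ ker((A - I)^2) \ ker(A - I), then set v_{i+1} = (A - I) v_i.

One such chain is v_1 = [[0, 1, 0, 1]]^T, v_2 = [[1, -2, 0, -2]]^T. Check: (A - I) v_2 = [[0, 0, 0, 0]]^T = 0.

v_1 = [[0, 1, 0, 1]]^T, v_2 = [[1, -2, 0, -2]]^T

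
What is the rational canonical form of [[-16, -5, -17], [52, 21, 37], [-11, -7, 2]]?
The invariant factors of A (the non-unit diagonal entries of the Smith normal form of xI - A over ℚ[x]) are x(x - 6)(x - 1), each dividing the next. The characteristic polynomial is their product, x(x - 6)(x - 1).

The rational canonical form is the block-diagonal matrix of companion matrices C(f_i):
R = [[0, 0, 0], [1, 0, -6], [0, 1, 7]].

R = [[0, 0, 0], [1, 0, -6], [0, 1, 7]]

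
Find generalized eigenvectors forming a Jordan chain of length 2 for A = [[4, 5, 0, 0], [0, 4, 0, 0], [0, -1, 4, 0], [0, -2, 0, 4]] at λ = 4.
v_1 = [[0, 1, 0, 0]]^T, v_2 = [[5, 0, -1, -2]]^T

We seek v_1 ∈ ker((A - 4I)^2) \ ker(A - 4I), then set v_{i+1} = (A - 4I) v_i.

One such chain is v_1 = [[0, 1, 0, 0]]^T, v_2 = [[5, 0, -1, -2]]^T. Check: (A - 4I) v_2 = [[0, 0, 0, 0]]^T = 0.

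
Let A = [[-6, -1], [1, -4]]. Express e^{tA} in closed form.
e^{tA} = [[(1 - t)*e^{-5*t}, -t*e^{-5*t}], [t*e^{-5*t}, (t + 1)*e^{-5*t}]]

A has Jordan form J = [[-5, 1], [0, -5]] with A = PJP^{-1}, so e^{tA} = P e^{tJ} P^{-1}.

For a Jordan block J_k(λ), e^{tJ_k(λ)} = e^{λt} · (I + tN + t^2 N^2/2! + ... + t^{k-1} N^{k-1}/(k-1)!) where N is the nilpotent superdiagonal part.

Assembling the blocks and conjugating back gives the entries of e^{tA} as shown above.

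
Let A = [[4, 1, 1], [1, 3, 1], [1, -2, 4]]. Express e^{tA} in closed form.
A has Jordan form J = [[3, 0, 0], [0, 4, 1], [0, 0, 4]] with A = PJP^{-1}, so e^{tA} = P e^{tJ} P^{-1}.

For a Jordan block J_k(λ), e^{tJ_k(λ)} = e^{λt} · (I + tN + t^2 N^2/2! + ... + t^{k-1} N^{k-1}/(k-1)!) where N is the nilpotent superdiagonal part.

Assembling the blocks and conjugating back gives the entries of e^{tA} as shown above.

e^{tA} = [[(2*t*e^{t} - e^{t} + 2)*e^{3*t}, (-2*t*e^{t} + 3*e^{t} - 3)*e^{3*t}, (2*t*e^{t} - e^{t} + 1)*e^{3*t}], [t*e^{4*t}, (1 - t)*e^{4*t}, t*e^{4*t}], [(-t*e^{t} + 2*e^{t} - 2)*e^{3*t}, (t*e^{t} - 3*e^{t} + 3)*e^{3*t}, (-t*e^{t} + 2*e^{t} - 1)*e^{3*t}]]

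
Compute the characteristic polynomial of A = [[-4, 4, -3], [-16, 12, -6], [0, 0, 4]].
χ_A(x) = (x - 4)^3

xI - A = [[x + 4, -4, 3], [16, x - 12, 6], [0, 0, x - 4]].

Expanding det(xI - A) along the first row:
det(xI - A) = + (x + 4)·det([[x - 12, 6], [0, x - 4]]) - (-4)·det([[16, 6], [0, x - 4]]) + (3)·det([[16, x - 12], [0, 0]]).

Evaluating gives χ_A(x) = x^3 - 12x^2 + 48x - 64 = (x - 4)^3.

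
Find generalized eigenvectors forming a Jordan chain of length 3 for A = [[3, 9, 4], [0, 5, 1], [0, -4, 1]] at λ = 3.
We seek v_1 ∈ ker((A - 3I)^3) \ ker((A - 3I)^2), then set v_{i+1} = (A - 3I) v_i.

One such chain is v_1 = [[-2, 0, 1]]^T, v_2 = [[4, 1, -2]]^T, v_3 = [[1, 0, 0]]^T. Check: (A - 3I) v_3 = [[0, 0, 0]]^T = 0.

v_1 = [[-2, 0, 1]]^T, v_2 = [[4, 1, -2]]^T, v_3 = [[1, 0, 0]]^T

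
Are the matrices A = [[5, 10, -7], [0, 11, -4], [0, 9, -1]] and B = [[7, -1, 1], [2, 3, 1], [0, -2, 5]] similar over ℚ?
Two matrices over a field are similar if and only if they have the same invariant factors.

Both A and B have characteristic polynomial (x - 5)^3 and minimal polynomial (x - 5)^3. Computing further, both have invariant factors (x - 5)^3. Hence A and B are similar.

Yes.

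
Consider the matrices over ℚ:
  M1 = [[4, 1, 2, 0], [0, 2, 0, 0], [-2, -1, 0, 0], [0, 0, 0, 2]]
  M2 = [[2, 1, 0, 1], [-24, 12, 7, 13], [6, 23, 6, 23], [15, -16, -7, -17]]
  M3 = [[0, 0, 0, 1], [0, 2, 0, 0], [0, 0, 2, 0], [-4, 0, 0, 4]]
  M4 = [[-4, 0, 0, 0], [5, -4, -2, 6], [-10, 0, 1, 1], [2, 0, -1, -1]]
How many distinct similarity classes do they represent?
3 classes: {M1, M3}, {M2}, {M4}

Characteristic polynomials: χ_{M1} = (x - 2)^4, χ_{M2} = (x - 6)(x + 1)^3, χ_{M3} = (x - 2)^4, χ_{M4} = x^2(x + 4)^2.

{M1, M3}: invariant factors x - 2, x - 2, (x - 2)^2.

{M2}: invariant factors x + 1, (x - 6)(x + 1)^2.

{M4}: invariant factors x^2(x + 4)^2.

Matrices are similar if and only if their invariant-factor lists agree; the partition into similarity classes is {M1, M3}, {M2}, {M4}.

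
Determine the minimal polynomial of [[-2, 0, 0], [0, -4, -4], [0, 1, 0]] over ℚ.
m_A(x) = (x + 2)^2

The characteristic polynomial factors as (x + 2)^3. The minimal polynomial is ∏(x - λ)^{k_λ} where k_λ is the size of the largest Jordan block at λ.

For λ = -2: rank(A + 2I) = 1, and the largest Jordan block has size 2 (the smallest k with rank((A + 2I)^k) = rank((A + 2I)^(k+1))).

So m_A(x) = (x + 2)^2.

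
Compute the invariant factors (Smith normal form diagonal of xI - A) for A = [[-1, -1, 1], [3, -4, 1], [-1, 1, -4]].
The Jordan structure of A has elementary divisors (x + 3)^3. Arranging the block sizes at each eigenvalue in decreasing order and taking row products gives the invariant factors.

Invariant factors (smallest first, each dividing the next): (x + 3)^3.

Check: the last factor (x + 3)^3 is the minimal polynomial, and the product (x + 3)^3 is the characteristic polynomial.

(x + 3)^3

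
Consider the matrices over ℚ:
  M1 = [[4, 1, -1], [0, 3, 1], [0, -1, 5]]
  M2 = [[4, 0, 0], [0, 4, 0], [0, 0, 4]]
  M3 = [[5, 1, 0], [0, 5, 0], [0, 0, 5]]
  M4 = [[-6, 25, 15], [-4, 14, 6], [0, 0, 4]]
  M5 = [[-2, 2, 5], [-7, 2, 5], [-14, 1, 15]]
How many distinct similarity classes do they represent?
Characteristic polynomials: χ_{M1} = (x - 4)^3, χ_{M2} = (x - 4)^3, χ_{M3} = (x - 5)^3, χ_{M4} = (x - 4)^3, χ_{M5} = (x - 5)^3.

{M1, M4}: invariant factors x - 4, (x - 4)^2.

{M2}: invariant factors x - 4, x - 4, x - 4.

{M3}: invariant factors x - 5, (x - 5)^2.

{M5}: invariant factors (x - 5)^3.

Matrices are similar if and only if their invariant-factor lists agree; the partition into similarity classes is {M1, M4}, {M2}, {M3}, {M5}.

4 classes: {M1, M4}, {M2}, {M3}, {M5}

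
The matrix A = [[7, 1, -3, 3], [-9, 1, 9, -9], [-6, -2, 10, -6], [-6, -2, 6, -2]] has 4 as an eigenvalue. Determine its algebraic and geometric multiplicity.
The characteristic polynomial is (x - 4)^4, so the factor x - 4 appears with exponent 4: the algebraic multiplicity is 4.

rank(A - 4I) = 1, so the eigenspace has dimension 4 - 1 = 3: the geometric multiplicity is 3.

Since 3 < 4, A is not diagonalizable.

algebraic multiplicity 4, geometric multiplicity 3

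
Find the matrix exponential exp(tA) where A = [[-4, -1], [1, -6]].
A has Jordan form J = [[-5, 1], [0, -5]] with A = PJP^{-1}, so e^{tA} = P e^{tJ} P^{-1}.

For a Jordan block J_k(λ), e^{tJ_k(λ)} = e^{λt} · (I + tN + t^2 N^2/2! + ... + t^{k-1} N^{k-1}/(k-1)!) where N is the nilpotent superdiagonal part.

Assembling the blocks and conjugating back gives the entries of e^{tA} as shown above.

e^{tA} = [[(t + 1)*e^{-5*t}, -t*e^{-5*t}], [t*e^{-5*t}, (1 - t)*e^{-5*t}]]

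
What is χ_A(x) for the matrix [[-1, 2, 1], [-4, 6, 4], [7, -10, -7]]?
xI - A = [[x + 1, -2, -1], [4, x - 6, -4], [-7, 10, x + 7]].

Expanding det(xI - A) along the first row:
det(xI - A) = + (x + 1)·det([[x - 6, -4], [10, x + 7]]) - (-2)·det([[4, -4], [-7, x + 7]]) + (-1)·det([[4, x - 6], [-7, 10]]).

Evaluating gives χ_A(x) = x^3 + 2x^2 = x^2(x + 2).

χ_A(x) = x^2(x + 2)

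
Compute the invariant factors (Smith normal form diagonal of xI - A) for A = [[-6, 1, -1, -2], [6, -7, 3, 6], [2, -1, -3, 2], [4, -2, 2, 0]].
x + 4, x + 4, (x + 4)^2

The Jordan structure of A has elementary divisors (x + 4)^2, (x + 4), (x + 4). Arranging the block sizes at each eigenvalue in decreasing order and taking row products gives the invariant factors.

Invariant factors (smallest first, each dividing the next): x + 4, x + 4, (x + 4)^2.

Check: the last factor (x + 4)^2 is the minimal polynomial, and the product (x + 4)^4 is the characteristic polynomial.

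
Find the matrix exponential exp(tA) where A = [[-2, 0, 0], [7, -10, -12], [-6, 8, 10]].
A has Jordan form J = [[-2, 1, 0], [0, -2, 0], [0, 0, 2]] with A = PJP^{-1}, so e^{tA} = P e^{tJ} P^{-1}.

For a Jordan block J_k(λ), e^{tJ_k(λ)} = e^{λt} · (I + tN + t^2 N^2/2! + ... + t^{k-1} N^{k-1}/(k-1)!) where N is the nilpotent superdiagonal part.

Assembling the blocks and conjugating back gives the entries of e^{tA} as shown above.

e^{tA} = [[e^{-2*t}, 0, 0], [(3*t + e^{4*t} - 1)*e^{-2*t}, (3 - 2*e^{4*t})*e^{-2*t}, -6*sinh(2*t)], [(-2*t - e^{4*t} + 1)*e^{-2*t}, 4*sinh(2*t), (3*e^{4*t} - 2)*e^{-2*t}]]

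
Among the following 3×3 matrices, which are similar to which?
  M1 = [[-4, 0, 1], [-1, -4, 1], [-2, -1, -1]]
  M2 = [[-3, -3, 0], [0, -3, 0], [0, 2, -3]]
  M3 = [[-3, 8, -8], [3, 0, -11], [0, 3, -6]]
2 classes: {M1, M3}, {M2}

Characteristic polynomials: χ_{M1} = (x + 3)^3, χ_{M2} = (x + 3)^3, χ_{M3} = (x + 3)^3.

{M1, M3}: invariant factors (x + 3)^3.

{M2}: invariant factors x + 3, (x + 3)^2.

Matrices are similar if and only if their invariant-factor lists agree; the partition into similarity classes is {M1, M3}, {M2}.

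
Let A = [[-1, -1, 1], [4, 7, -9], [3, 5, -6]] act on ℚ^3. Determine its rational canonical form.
R = [[0, 0, -1], [1, 0, -3], [0, 1, 0]]

The invariant factors of A (the non-unit diagonal entries of the Smith normal form of xI - A over ℚ[x]) are x^3 + 3x + 1, each dividing the next. The characteristic polynomial is their product, x^3 + 3x + 1.

The rational canonical form is the block-diagonal matrix of companion matrices C(f_i):
R = [[0, 0, -1], [1, 0, -3], [0, 1, 0]].

Note the characteristic polynomial does not split into linear factors over ℚ, so A has no Jordan form over ℚ; the rational canonical form exists over any field.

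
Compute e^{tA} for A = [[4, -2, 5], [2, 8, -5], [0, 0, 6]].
A has Jordan form J = [[6, 1, 0], [0, 6, 0], [0, 0, 6]] with A = PJP^{-1}, so e^{tA} = P e^{tJ} P^{-1}.

For a Jordan block J_k(λ), e^{tJ_k(λ)} = e^{λt} · (I + tN + t^2 N^2/2! + ... + t^{k-1} N^{k-1}/(k-1)!) where N is the nilpotent superdiagonal part.

Assembling the blocks and conjugating back gives the entries of e^{tA} as shown above.

e^{tA} = [[(1 - 2*t)*e^{6*t}, -2*t*e^{6*t}, 5*t*e^{6*t}], [2*t*e^{6*t}, (2*t + 1)*e^{6*t}, -5*t*e^{6*t}], [0, 0, e^{6*t}]]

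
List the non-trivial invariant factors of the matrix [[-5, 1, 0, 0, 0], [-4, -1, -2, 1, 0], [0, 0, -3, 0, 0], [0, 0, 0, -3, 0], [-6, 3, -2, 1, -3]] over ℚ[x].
x + 3, x + 3, (x + 3)^3

The Jordan structure of A has elementary divisors (x + 3)^3, (x + 3), (x + 3). Arranging the block sizes at each eigenvalue in decreasing order and taking row products gives the invariant factors.

Invariant factors (smallest first, each dividing the next): x + 3, x + 3, (x + 3)^3.

Check: the last factor (x + 3)^3 is the minimal polynomial, and the product (x + 3)^5 is the characteristic polynomial.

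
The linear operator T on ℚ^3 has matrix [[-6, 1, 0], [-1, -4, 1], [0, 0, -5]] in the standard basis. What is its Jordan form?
J = [[-5, 1, 0], [0, -5, 1], [0, 0, -5]]

The characteristic polynomial is det(xI - A) = (x + 5)^3, so the eigenvalues are -5 (algebraic multiplicity 3).

For λ = -5: rank(A + 5I) = 2, rank((A + 5I)^2) = 1, rank((A + 5I)^3) = 0. The eigenspace has dimension 3 - 2 = 1, so there is 1 Jordan block; the rank sequence gives block sizes [3].

Assembling the blocks gives the Jordan form J above.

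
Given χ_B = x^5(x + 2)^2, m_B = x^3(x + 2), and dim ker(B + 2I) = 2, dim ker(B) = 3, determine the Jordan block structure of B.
λ = -2: algebraic multiplicity 2 (exponent in χ_B), largest block size 1 (exponent in m_B), 2 blocks (geometric multiplicity). These force block sizes [1, 1].
λ = 0: algebraic multiplicity 5 (exponent in χ_B), largest block size 3 (exponent in m_B), 3 blocks (geometric multiplicity). These force block sizes [3, 1, 1].

Jordan blocks: (-2, 1), (-2, 1), (0, 3), (0, 1), (0, 1)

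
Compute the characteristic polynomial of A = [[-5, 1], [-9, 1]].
xI - A = [[x + 5, -1], [9, x - 1]].

Expanding det(xI - A) along the first row:
det(xI - A) = + (x + 5)·det([[x - 1]]) - (-1)·det([[9]]).

Evaluating gives χ_A(x) = x^2 + 4x + 4 = (x + 2)^2.

χ_A(x) = (x + 2)^2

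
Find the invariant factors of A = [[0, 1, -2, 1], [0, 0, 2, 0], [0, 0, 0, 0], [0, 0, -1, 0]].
x, x^3

The Jordan structure of A has elementary divisors x^3, x. Arranging the block sizes at each eigenvalue in decreasing order and taking row products gives the invariant factors.

Invariant factors (smallest first, each dividing the next): x, x^3.

Check: the last factor x^3 is the minimal polynomial, and the product x^4 is the characteristic polynomial.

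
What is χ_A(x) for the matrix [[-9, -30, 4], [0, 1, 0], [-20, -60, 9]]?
xI - A = [[x + 9, 30, -4], [0, x - 1, 0], [20, 60, x - 9]].

Expanding det(xI - A) along the first row:
det(xI - A) = + (x + 9)·det([[x - 1, 0], [60, x - 9]]) - (30)·det([[0, 0], [20, x - 9]]) + (-4)·det([[0, x - 1], [20, 60]]).

Evaluating gives χ_A(x) = x^3 - x^2 - x + 1 = (x - 1)^2(x + 1).

χ_A(x) = (x - 1)^2(x + 1)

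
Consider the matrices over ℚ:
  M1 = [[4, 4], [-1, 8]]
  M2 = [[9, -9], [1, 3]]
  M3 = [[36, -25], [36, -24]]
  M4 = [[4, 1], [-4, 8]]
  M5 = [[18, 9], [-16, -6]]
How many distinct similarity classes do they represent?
Characteristic polynomials: χ_{M1} = (x - 6)^2, χ_{M2} = (x - 6)^2, χ_{M3} = (x - 6)^2, χ_{M4} = (x - 6)^2, χ_{M5} = (x - 6)^2.

{M1, M2, M3, M4, M5}: invariant factors (x - 6)^2.

Matrices are similar if and only if their invariant-factor lists agree; the partition into similarity classes is {M1, M2, M3, M4, M5}.

1 class: {M1, M2, M3, M4, M5}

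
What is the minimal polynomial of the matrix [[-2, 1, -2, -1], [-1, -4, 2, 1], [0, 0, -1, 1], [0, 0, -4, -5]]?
m_A(x) = (x + 3)^2

The characteristic polynomial factors as (x + 3)^4. The minimal polynomial is ∏(x - λ)^{k_λ} where k_λ is the size of the largest Jordan block at λ.

For λ = -3: rank(A + 3I) = 2, and the largest Jordan block has size 2 (the smallest k with rank((A + 3I)^k) = rank((A + 3I)^(k+1))).

So m_A(x) = (x + 3)^2.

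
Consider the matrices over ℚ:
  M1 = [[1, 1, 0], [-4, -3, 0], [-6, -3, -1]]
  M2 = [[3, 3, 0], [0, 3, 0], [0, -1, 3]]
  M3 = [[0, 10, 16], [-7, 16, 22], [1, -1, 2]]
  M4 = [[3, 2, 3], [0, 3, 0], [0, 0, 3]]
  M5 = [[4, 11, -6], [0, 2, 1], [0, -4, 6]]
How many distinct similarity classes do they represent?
Characteristic polynomials: χ_{M1} = (x + 1)^3, χ_{M2} = (x - 3)^3, χ_{M3} = (x - 6)^3, χ_{M4} = (x - 3)^3, χ_{M5} = (x - 4)^3.

{M1}: invariant factors x + 1, (x + 1)^2.

{M2, M4}: invariant factors x - 3, (x - 3)^2.

{M3}: invariant factors (x - 6)^3.

{M5}: invariant factors (x - 4)^3.

Matrices are similar if and only if their invariant-factor lists agree; the partition into similarity classes is {M1}, {M2, M4}, {M3}, {M5}.

4 classes: {M1}, {M2, M4}, {M3}, {M5}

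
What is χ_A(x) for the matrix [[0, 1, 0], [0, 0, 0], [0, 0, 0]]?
xI - A = [[x, -1, 0], [0, x, 0], [0, 0, x]].

Expanding det(xI - A) along the first row:
det(xI - A) = + (x)·det([[x, 0], [0, x]]) - (-1)·det([[0, 0], [0, x]]) + (0)·det([[0, x], [0, 0]]).

Evaluating gives χ_A(x) = x^3.

χ_A(x) = x^3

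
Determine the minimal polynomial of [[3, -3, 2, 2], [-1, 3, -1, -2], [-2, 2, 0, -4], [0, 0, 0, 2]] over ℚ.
m_A(x) = (x - 2)^3

The characteristic polynomial factors as (x - 2)^4. The minimal polynomial is ∏(x - λ)^{k_λ} where k_λ is the size of the largest Jordan block at λ.

For λ = 2: rank(A - 2I) = 2, and the largest Jordan block has size 3 (the smallest k with rank((A - 2I)^k) = rank((A - 2I)^(k+1))).

So m_A(x) = (x - 2)^3.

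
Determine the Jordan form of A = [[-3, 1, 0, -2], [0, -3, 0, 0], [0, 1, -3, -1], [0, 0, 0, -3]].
The characteristic polynomial is det(xI - A) = (x + 3)^4, so the eigenvalues are -3 (algebraic multiplicity 4).

For λ = -3: rank(A + 3I) = 2, rank((A + 3I)^2) = 0. The eigenspace has dimension 4 - 2 = 2, so there are 2 Jordan blocks; the rank sequence gives block sizes [2, 2].

Assembling the blocks gives the Jordan form J above.

J = [[-3, 1, 0, 0], [0, -3, 0, 0], [0, 0, -3, 1], [0, 0, 0, -3]]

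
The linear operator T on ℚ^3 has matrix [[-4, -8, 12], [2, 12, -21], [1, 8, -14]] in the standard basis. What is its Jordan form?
J = [[-2, 1, 0], [0, -2, 1], [0, 0, -2]]

The characteristic polynomial is det(xI - A) = (x + 2)^3, so the eigenvalues are -2 (algebraic multiplicity 3).

For λ = -2: rank(A + 2I) = 2, rank((A + 2I)^2) = 1, rank((A + 2I)^3) = 0. The eigenspace has dimension 3 - 2 = 1, so there is 1 Jordan block; the rank sequence gives block sizes [3].

Assembling the blocks gives the Jordan form J above.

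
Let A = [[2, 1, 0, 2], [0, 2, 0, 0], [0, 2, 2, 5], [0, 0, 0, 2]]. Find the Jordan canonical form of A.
J = [[2, 1, 0, 0], [0, 2, 0, 0], [0, 0, 2, 1], [0, 0, 0, 2]]

The characteristic polynomial is det(xI - A) = (x - 2)^4, so the eigenvalues are 2 (algebraic multiplicity 4).

For λ = 2: rank(A - 2I) = 2, rank((A - 2I)^2) = 0. The eigenspace has dimension 4 - 2 = 2, so there are 2 Jordan blocks; the rank sequence gives block sizes [2, 2].

Assembling the blocks gives the Jordan form J above.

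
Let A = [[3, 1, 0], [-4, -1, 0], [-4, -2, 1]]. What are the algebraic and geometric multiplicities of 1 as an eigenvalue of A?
algebraic multiplicity 3, geometric multiplicity 2

The characteristic polynomial is (x - 1)^3, so the factor x - 1 appears with exponent 3: the algebraic multiplicity is 3.

rank(A - I) = 1, so the eigenspace has dimension 3 - 1 = 2: the geometric multiplicity is 2.

Since 2 < 3, A is not diagonalizable.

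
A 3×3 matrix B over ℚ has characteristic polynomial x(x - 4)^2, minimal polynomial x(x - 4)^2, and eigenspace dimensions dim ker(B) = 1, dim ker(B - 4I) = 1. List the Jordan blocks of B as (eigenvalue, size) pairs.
λ = 0: algebraic multiplicity 1 (exponent in χ_B), largest block size 1 (exponent in m_B), 1 block (geometric multiplicity). This forces block sizes [1].
λ = 4: algebraic multiplicity 2 (exponent in χ_B), largest block size 2 (exponent in m_B), 1 block (geometric multiplicity). This forces block sizes [2].

Jordan blocks: (0, 1), (4, 2)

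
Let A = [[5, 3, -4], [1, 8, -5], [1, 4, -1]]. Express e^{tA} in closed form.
e^{tA} = [[(t + 1)*e^{4*t}, t*(6 - t)*e^{4*t}/2, t*(t - 8)*e^{4*t}/2], [t*e^{4*t}, (-t^2 + 8*t + 2)*e^{4*t}/2, t*(t - 10)*e^{4*t}/2], [t*e^{4*t}, t*(8 - t)*e^{4*t}/2, (t^2 - 10*t + 2)*e^{4*t}/2]]

A has Jordan form J = [[4, 1, 0], [0, 4, 1], [0, 0, 4]] with A = PJP^{-1}, so e^{tA} = P e^{tJ} P^{-1}.

For a Jordan block J_k(λ), e^{tJ_k(λ)} = e^{λt} · (I + tN + t^2 N^2/2! + ... + t^{k-1} N^{k-1}/(k-1)!) where N is the nilpotent superdiagonal part.

Assembling the blocks and conjugating back gives the entries of e^{tA} as shown above.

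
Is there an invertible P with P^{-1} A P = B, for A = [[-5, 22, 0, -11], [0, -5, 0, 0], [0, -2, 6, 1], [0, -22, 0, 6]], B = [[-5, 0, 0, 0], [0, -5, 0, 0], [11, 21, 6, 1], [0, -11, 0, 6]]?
Yes.

Two matrices over a field are similar if and only if they have the same invariant factors.

Both A and B have characteristic polynomial (x - 6)^2(x + 5)^2 and minimal polynomial (x - 6)^2(x + 5). Computing further, both have invariant factors x + 5, (x - 6)^2(x + 5). Hence A and B are similar.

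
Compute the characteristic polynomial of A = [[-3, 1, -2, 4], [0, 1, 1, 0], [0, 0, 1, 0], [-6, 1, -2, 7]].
χ_A(x) = (x - 3)(x - 1)^3

xI - A = [[x + 3, -1, 2, -4], [0, x - 1, -1, 0], [0, 0, x - 1, 0], [6, -1, 2, x - 7]].

Expanding det(xI - A) along the first row:
det(xI - A) = + (x + 3)·det([[x - 1, -1, 0], [0, x - 1, 0], [-1, 2, x - 7]]) - (-1)·det([[0, -1, 0], [0, x - 1, 0], [6, 2, x - 7]]) + (2)·det([[0, x - 1, 0], [0, 0, 0], [6, -1, x - 7]]) - (-4)·det([[0, x - 1, -1], [0, 0, x - 1], [6, -1, 2]]).

Evaluating gives χ_A(x) = x^4 - 6x^3 + 12x^2 - 10x + 3 = (x - 3)(x - 1)^3.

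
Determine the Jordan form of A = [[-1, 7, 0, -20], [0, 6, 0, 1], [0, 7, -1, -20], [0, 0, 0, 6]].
The characteristic polynomial is det(xI - A) = (x - 6)^2(x + 1)^2, so the eigenvalues are -1 (algebraic multiplicity 2), 6 (algebraic multiplicity 2).

For λ = -1: rank(A + I) = 2. The eigenspace has dimension 4 - 2 = 2, so there are 2 Jordan blocks; the rank sequence gives block sizes [1, 1].

For λ = 6: rank(A - 6I) = 3, rank((A - 6I)^2) = 2. The eigenspace has dimension 4 - 3 = 1, so there is 1 Jordan block; the rank sequence gives block sizes [2].

Assembling the blocks gives the Jordan form J above.

J = [[-1, 0, 0, 0], [0, -1, 0, 0], [0, 0, 6, 1], [0, 0, 0, 6]]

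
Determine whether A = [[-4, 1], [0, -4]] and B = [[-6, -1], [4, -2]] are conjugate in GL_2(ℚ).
Two matrices over a field are similar if and only if they have the same invariant factors.

Both A and B have characteristic polynomial (x + 4)^2 and minimal polynomial (x + 4)^2. Computing further, both have invariant factors (x + 4)^2. Hence A and B are similar.

Yes.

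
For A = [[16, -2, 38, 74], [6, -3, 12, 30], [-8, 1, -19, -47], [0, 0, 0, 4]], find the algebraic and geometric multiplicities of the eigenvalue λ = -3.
The characteristic polynomial is x(x - 4)(x + 3)^2, so the factor x + 3 appears with exponent 2: the algebraic multiplicity is 2.

rank(A + 3I) = 3, so the eigenspace has dimension 4 - 3 = 1: the geometric multiplicity is 1.

Since 1 < 2, A is not diagonalizable.

algebraic multiplicity 2, geometric multiplicity 1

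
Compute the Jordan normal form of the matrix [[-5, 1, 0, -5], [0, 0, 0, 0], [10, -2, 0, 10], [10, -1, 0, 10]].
The characteristic polynomial is det(xI - A) = x^3(x - 5), so the eigenvalues are 0 (algebraic multiplicity 3), 5 (algebraic multiplicity 1).

For λ = 0: rank(A) = 2, rank(A^2) = 1. The eigenspace has dimension 4 - 2 = 2, so there are 2 Jordan blocks; the rank sequence gives block sizes [2, 1].

For λ = 5: algebraic multiplicity 1 gives one 1×1 block.

Assembling the blocks gives the Jordan form J above.

J = [[0, 1, 0, 0], [0, 0, 0, 0], [0, 0, 0, 0], [0, 0, 0, 5]]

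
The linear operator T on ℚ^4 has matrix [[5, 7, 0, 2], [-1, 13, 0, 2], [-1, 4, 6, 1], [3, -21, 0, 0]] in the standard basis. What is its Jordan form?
The characteristic polynomial is det(xI - A) = (x - 6)^4, so the eigenvalues are 6 (algebraic multiplicity 4).

For λ = 6: rank(A - 6I) = 2, rank((A - 6I)^2) = 0. The eigenspace has dimension 4 - 2 = 2, so there are 2 Jordan blocks; the rank sequence gives block sizes [2, 2].

Assembling the blocks gives the Jordan form J above.

J = [[6, 1, 0, 0], [0, 6, 0, 0], [0, 0, 6, 1], [0, 0, 0, 6]]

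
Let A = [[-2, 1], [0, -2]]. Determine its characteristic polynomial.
xI - A = [[x + 2, -1], [0, x + 2]].

Expanding det(xI - A) along the first row:
det(xI - A) = + (x + 2)·det([[x + 2]]) - (-1)·det([[0]]).

Evaluating gives χ_A(x) = x^2 + 4x + 4 = (x + 2)^2.

χ_A(x) = (x + 2)^2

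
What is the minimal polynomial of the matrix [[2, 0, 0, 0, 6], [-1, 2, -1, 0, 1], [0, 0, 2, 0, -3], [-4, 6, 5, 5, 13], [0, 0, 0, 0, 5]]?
The characteristic polynomial factors as (x - 5)^2(x - 2)^3. The minimal polynomial is ∏(x - λ)^{k_λ} where k_λ is the size of the largest Jordan block at λ.

For λ = 2: rank(A - 2I) = 3, and the largest Jordan block has size 2 (the smallest k with rank((A - 2I)^k) = rank((A - 2I)^(k+1))).
For λ = 5: rank(A - 5I) = 3, and the largest Jordan block has size 1 (the smallest k with rank((A - 5I)^k) = rank((A - 5I)^(k+1))).

So m_A(x) = (x - 5)(x - 2)^2.

m_A(x) = (x - 5)(x - 2)^2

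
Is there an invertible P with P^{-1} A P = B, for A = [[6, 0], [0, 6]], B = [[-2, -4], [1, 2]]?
No.

trace(A) = 12 but trace(B) = 0. The trace is a similarity invariant, so A and B are not similar.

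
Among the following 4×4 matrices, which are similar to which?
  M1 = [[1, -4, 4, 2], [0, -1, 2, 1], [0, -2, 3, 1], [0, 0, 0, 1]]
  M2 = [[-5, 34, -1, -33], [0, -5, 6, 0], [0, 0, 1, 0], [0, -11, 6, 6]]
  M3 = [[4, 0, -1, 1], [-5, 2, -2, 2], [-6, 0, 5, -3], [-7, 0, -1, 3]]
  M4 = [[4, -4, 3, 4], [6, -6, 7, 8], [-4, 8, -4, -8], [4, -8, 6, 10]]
4 classes: {M1}, {M2}, {M3}, {M4}

Characteristic polynomials: χ_{M1} = (x - 1)^4, χ_{M2} = (x - 6)(x - 1)(x + 5)^2, χ_{M3} = (x - 5)^2(x - 2)^2, χ_{M4} = (x - 2)^3(x + 2).

{M1}: invariant factors x - 1, x - 1, (x - 1)^2.

{M2}: invariant factors (x - 6)(x - 1)(x + 5)^2.

{M3}: invariant factors x - 2, (x - 5)^2(x - 2).

{M4}: invariant factors x - 2, (x - 2)^2(x + 2).

Matrices are similar if and only if their invariant-factor lists agree; the partition into similarity classes is {M1}, {M2}, {M3}, {M4}.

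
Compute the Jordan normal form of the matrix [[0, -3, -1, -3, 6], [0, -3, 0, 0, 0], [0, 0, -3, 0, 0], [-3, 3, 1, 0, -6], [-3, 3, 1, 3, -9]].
The characteristic polynomial is det(xI - A) = (x + 3)^5, so the eigenvalues are -3 (algebraic multiplicity 5).

For λ = -3: rank(A + 3I) = 1, rank((A + 3I)^2) = 0. The eigenspace has dimension 5 - 1 = 4, so there are 4 Jordan blocks; the rank sequence gives block sizes [2, 1, 1, 1].

Assembling the blocks gives the Jordan form J above.

J = [[-3, 1, 0, 0, 0], [0, -3, 0, 0, 0], [0, 0, -3, 0, 0], [0, 0, 0, -3, 0], [0, 0, 0, 0, -3]]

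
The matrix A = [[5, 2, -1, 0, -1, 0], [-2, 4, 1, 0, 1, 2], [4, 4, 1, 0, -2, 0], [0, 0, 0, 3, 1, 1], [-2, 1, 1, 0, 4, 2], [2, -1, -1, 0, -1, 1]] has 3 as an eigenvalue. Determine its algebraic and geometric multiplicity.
algebraic multiplicity 6, geometric multiplicity 3

The characteristic polynomial is (x - 3)^6, so the factor x - 3 appears with exponent 6: the algebraic multiplicity is 6.

rank(A - 3I) = 3, so the eigenspace has dimension 6 - 3 = 3: the geometric multiplicity is 3.

Since 3 < 6, A is not diagonalizable.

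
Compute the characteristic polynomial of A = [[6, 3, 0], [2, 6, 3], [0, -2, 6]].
xI - A = [[x - 6, -3, 0], [-2, x - 6, -3], [0, 2, x - 6]].

Expanding det(xI - A) along the first row:
det(xI - A) = + (x - 6)·det([[x - 6, -3], [2, x - 6]]) - (-3)·det([[-2, -3], [0, x - 6]]) + (0)·det([[-2, x - 6], [0, 2]]).

Evaluating gives χ_A(x) = x^3 - 18x^2 + 108x - 216 = (x - 6)^3.

χ_A(x) = (x - 6)^3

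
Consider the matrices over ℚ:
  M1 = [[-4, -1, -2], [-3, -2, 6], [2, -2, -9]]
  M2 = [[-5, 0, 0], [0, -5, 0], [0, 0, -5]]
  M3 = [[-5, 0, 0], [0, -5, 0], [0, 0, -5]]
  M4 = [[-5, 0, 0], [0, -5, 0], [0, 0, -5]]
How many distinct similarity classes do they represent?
2 classes: {M1}, {M2, M3, M4}

Characteristic polynomials: χ_{M1} = (x + 5)^3, χ_{M2} = (x + 5)^3, χ_{M3} = (x + 5)^3, χ_{M4} = (x + 5)^3.

{M1}: invariant factors x + 5, (x + 5)^2.

{M2, M3, M4}: invariant factors x + 5, x + 5, x + 5.

Matrices are similar if and only if their invariant-factor lists agree; the partition into similarity classes is {M1}, {M2, M3, M4}.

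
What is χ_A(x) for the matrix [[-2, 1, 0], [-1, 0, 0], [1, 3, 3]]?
χ_A(x) = (x - 3)(x + 1)^2

xI - A = [[x + 2, -1, 0], [1, x, 0], [-1, -3, x - 3]].

Expanding det(xI - A) along the first row:
det(xI - A) = + (x + 2)·det([[x, 0], [-3, x - 3]]) - (-1)·det([[1, 0], [-1, x - 3]]) + (0)·det([[1, x], [-1, -3]]).

Evaluating gives χ_A(x) = x^3 - x^2 - 5x - 3 = (x - 3)(x + 1)^2.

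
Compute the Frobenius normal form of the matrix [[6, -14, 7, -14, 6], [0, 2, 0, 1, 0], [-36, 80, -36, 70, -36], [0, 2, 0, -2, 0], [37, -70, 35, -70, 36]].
The invariant factors of A (the non-unit diagonal entries of the Smith normal form of xI - A over ℚ[x]) are x^2 - 6, (x - 6)(x^2 - 6), each dividing the next. The characteristic polynomial is their product, (x - 6)(x^2 - 6)^2.

The rational canonical form is the block-diagonal matrix of companion matrices C(f_i):
R = [[0, 6, 0, 0, 0], [1, 0, 0, 0, 0], [0, 0, 0, 0, -36], [0, 0, 1, 0, 6], [0, 0, 0, 1, 6]].

Note the characteristic polynomial does not split into linear factors over ℚ, so A has no Jordan form over ℚ; the rational canonical form exists over any field.

R = [[0, 6, 0, 0, 0], [1, 0, 0, 0, 0], [0, 0, 0, 0, -36], [0, 0, 1, 0, 6], [0, 0, 0, 1, 6]]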